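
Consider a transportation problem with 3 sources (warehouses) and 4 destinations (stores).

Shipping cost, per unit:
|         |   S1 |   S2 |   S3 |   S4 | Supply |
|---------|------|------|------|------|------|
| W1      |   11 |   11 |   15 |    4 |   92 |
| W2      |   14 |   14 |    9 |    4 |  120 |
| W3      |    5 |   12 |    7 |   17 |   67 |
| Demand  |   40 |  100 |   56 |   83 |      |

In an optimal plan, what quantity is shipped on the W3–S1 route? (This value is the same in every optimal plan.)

40

Solving gives:
  W1→S2: 92 units
  W2→S2: 8 units
  W2→S3: 29 units
  W2→S4: 83 units
  W3→S1: 40 units
  W3→S3: 27 units
Total cost = 2106.
So W3→S1 carries 40 units.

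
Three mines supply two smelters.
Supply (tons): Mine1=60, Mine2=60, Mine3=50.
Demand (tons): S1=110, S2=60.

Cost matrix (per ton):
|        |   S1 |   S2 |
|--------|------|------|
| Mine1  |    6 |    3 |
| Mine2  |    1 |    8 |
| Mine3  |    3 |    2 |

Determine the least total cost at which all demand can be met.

390

Optimal allocation:
  Mine1 to S2: 60 tons
  Mine2 to S1: 60 tons
  Mine3 to S1: 50 tons
Total cost = 390.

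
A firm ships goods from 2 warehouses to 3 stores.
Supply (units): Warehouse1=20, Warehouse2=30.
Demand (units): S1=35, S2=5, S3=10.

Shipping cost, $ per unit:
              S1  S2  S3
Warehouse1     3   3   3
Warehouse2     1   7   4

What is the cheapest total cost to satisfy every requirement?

An optimal shipping plan:
  Warehouse1–S1: 5 × $3 = $15
  Warehouse1–S2: 5 × $3 = $15
  Warehouse1–S3: 10 × $3 = $30
  Warehouse2–S1: 30 × $1 = $30
Total = 15 + 15 + 30 + 30 = $90.
(Supply check: Warehouse1 ships 20; Warehouse2 ships 30.)

90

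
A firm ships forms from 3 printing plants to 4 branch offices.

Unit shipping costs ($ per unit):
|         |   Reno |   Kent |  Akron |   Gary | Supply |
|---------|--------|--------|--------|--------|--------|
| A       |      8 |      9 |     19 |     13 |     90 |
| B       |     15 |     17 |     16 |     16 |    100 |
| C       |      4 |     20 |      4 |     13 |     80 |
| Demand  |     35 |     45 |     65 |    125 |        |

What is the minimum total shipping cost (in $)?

2810

An optimal shipping plan:
  A->Reno: 20 × $8 = $160
  A->Kent: 45 × $9 = $405
  A->Gary: 25 × $13 = $325
  B->Gary: 100 × $16 = $1600
  C->Reno: 15 × $4 = $60
  C->Akron: 65 × $4 = $260
Total = 160 + 405 + 325 + 1600 + 60 + 260 = $2810.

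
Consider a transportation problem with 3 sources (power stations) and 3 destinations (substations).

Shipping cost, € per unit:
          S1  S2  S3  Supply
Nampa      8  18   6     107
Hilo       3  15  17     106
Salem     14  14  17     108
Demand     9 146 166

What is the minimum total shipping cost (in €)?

3754

One minimum-cost allocation:
  Nampa–S3: 107 × €6 = €642
  Hilo–S1: 9 × €3 = €27
  Hilo–S2: 38 × €15 = €570
  Hilo–S3: 59 × €17 = €1003
  Salem–S2: 108 × €14 = €1512
Total = 642 + 27 + 570 + 1003 + 1512 = €3754.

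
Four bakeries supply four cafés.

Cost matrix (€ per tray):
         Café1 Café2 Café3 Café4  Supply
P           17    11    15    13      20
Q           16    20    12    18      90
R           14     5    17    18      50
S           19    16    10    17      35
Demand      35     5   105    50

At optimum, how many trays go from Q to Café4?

The minimum-cost plan:
  P–Café4: 20 × €13 = €260
  Q–Café3: 70 × €12 = €840
  Q–Café4: 20 × €18 = €360
  R–Café1: 35 × €14 = €490
  R–Café2: 5 × €5 = €25
  R–Café4: 10 × €18 = €180
  S–Café3: 35 × €10 = €350
Total cost = €2505.
So Q→Café4 carries 20 trays.

20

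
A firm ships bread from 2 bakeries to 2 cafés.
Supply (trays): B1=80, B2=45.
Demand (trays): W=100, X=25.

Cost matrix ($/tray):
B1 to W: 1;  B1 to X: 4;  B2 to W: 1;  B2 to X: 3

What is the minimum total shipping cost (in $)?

One minimum-cost allocation:
  B1 to W: 80 × $1 = $80
  B2 to W: 20 × $1 = $20
  B2 to X: 25 × $3 = $75
Total = 80 + 20 + 75 = $175.
(Supply check: B1 ships 80; B2 ships 45.)

175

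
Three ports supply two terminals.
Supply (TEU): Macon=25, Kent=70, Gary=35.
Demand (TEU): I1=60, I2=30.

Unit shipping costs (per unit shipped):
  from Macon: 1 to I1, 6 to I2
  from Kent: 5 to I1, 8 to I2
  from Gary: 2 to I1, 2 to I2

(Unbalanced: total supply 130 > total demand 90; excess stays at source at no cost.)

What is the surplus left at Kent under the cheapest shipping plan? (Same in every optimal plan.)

40

An optimal plan:
  Macon to I1: 25 × 1 = 25
  Kent to I1: 30 × 5 = 150
  Gary to I1: 5 × 2 = 10
  Gary to I2: 30 × 2 = 60
Total cost = 245.
Kent ships 30 of its 70, leaving 40.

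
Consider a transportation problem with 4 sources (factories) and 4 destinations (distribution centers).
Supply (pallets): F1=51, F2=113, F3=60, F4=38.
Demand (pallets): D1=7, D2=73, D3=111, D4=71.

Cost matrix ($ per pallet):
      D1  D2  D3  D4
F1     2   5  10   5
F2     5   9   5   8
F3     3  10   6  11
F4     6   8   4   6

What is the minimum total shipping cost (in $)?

A cheapest plan:
  F1→D2: 51 × $5 = $255
  F2→D2: 22 × $9 = $198
  F2→D3: 58 × $5 = $290
  F2→D4: 33 × $8 = $264
  F3→D1: 7 × $3 = $21
  F3→D3: 53 × $6 = $318
  F4→D4: 38 × $6 = $228
Total = 255 + 198 + 290 + 264 + 21 + 318 + 228 = $1574.

1574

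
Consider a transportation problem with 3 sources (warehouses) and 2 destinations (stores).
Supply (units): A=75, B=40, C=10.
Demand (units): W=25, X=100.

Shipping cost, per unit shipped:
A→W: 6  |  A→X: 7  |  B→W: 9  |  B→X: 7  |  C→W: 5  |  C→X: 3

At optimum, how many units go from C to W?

Solving gives:
  A→W: 25 × 6 = 150
  A→X: 50 × 7 = 350
  B→X: 40 × 7 = 280
  C→X: 10 × 3 = 30
Total cost = 810.
The route C→W is not used.

0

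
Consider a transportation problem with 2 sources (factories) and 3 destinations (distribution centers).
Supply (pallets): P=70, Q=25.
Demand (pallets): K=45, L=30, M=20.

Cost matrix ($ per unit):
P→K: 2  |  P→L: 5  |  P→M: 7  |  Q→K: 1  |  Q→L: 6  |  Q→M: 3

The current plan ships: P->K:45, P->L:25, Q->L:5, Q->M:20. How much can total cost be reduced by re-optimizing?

Current plan cost = 45·2 + 25·5 + 5·6 + 20·3 = $305.
Optimal plan:
  P to K: 40 × $2 = $80
  P to L: 30 × $5 = $150
  Q to K: 5 × $1 = $5
  Q to M: 20 × $3 = $60
Optimal cost = $295.
Saving = 305 − 295 = $10.

10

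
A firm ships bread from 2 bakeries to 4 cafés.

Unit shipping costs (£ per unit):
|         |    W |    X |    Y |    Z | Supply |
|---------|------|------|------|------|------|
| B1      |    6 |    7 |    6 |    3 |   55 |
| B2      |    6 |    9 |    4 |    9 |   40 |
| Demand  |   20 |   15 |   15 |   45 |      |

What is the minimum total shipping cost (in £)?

430

Optimal allocation:
  B1 to X: 10 × £7 = £70
  B1 to Z: 45 × £3 = £135
  B2 to W: 20 × £6 = £120
  B2 to X: 5 × £9 = £45
  B2 to Y: 15 × £4 = £60
Total = 70 + 135 + 120 + 45 + 60 = £430.
(Supply check: B1 ships 55; B2 ships 40.)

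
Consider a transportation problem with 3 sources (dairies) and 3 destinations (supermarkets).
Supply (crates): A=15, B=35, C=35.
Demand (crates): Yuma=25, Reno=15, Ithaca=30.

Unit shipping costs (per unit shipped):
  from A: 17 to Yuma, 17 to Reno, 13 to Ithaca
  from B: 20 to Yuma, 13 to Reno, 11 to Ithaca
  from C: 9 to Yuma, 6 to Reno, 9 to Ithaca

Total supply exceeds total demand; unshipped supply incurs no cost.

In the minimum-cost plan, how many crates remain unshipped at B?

Minimum-cost shipments:
  B–Reno: 5 × 13 = 65
  B–Ithaca: 30 × 11 = 330
  C–Yuma: 25 × 9 = 225
  C–Reno: 10 × 6 = 60
Total cost = 680.
B ships 35 of its 35, leaving 0.

0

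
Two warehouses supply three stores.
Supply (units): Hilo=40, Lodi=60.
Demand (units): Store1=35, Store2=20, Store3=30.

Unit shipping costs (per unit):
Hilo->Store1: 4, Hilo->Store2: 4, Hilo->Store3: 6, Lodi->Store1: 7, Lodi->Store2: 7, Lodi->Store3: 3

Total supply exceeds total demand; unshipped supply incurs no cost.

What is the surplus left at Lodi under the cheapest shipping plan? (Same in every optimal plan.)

Minimum-cost shipments:
  Hilo→Store1: 35 units
  Hilo→Store2: 5 units
  Lodi→Store2: 15 units
  Lodi→Store3: 30 units
Total cost = 355.
Lodi ships 45 of its 60, leaving 15.

15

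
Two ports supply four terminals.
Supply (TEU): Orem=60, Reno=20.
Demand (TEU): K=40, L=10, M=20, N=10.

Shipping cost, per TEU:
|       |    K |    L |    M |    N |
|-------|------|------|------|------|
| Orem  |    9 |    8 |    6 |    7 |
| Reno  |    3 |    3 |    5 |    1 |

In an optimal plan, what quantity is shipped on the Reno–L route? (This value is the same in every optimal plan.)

Solving gives:
  Orem to K: 20 TEU
  Orem to L: 10 TEU
  Orem to M: 20 TEU
  Orem to N: 10 TEU
  Reno to K: 20 TEU
Total cost = 510.
The route Reno→L is not used.

0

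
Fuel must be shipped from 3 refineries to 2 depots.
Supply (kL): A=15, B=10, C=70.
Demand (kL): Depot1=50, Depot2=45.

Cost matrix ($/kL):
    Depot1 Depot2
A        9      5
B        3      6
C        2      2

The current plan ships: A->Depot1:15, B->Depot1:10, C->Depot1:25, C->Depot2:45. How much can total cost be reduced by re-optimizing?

60

Current plan cost = 15·9 + 10·3 + 25·2 + 45·2 = $305.
Optimal plan:
  A–Depot2: 15 × $5 = $75
  B–Depot1: 10 × $3 = $30
  C–Depot1: 40 × $2 = $80
  C–Depot2: 30 × $2 = $60
Optimal cost = $245.
Saving = 305 − 245 = $60.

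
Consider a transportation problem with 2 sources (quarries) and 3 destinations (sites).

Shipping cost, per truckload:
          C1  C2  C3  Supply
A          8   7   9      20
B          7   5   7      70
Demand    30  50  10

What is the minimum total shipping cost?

Optimal allocation:
  A–C1: 20 × 8 = 160
  B–C1: 10 × 7 = 70
  B–C2: 50 × 5 = 250
  B–C3: 10 × 7 = 70
Total = 160 + 70 + 250 + 70 = 550.
(Supply check: A ships 20; B ships 70.)

550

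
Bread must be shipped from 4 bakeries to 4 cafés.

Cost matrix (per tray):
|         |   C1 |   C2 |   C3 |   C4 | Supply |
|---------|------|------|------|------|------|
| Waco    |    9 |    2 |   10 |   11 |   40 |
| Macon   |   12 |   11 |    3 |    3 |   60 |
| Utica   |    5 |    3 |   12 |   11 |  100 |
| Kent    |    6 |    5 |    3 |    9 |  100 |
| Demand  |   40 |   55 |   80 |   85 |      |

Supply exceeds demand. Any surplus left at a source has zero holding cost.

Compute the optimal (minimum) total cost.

980

A cheapest plan:
  Waco–C2: 40 × 2 = 80
  Macon–C4: 60 × 3 = 180
  Utica–C1: 40 × 5 = 200
  Utica–C2: 15 × 3 = 45
  Utica–C4: 5 × 11 = 55
  Kent–C3: 80 × 3 = 240
  Kent–C4: 20 × 9 = 180
Total = 80 + 180 + 200 + 45 + 55 + 240 + 180 = 980.
(Supply check: Waco ships 40; Macon ships 60; Utica ships 60; Kent ships 100.)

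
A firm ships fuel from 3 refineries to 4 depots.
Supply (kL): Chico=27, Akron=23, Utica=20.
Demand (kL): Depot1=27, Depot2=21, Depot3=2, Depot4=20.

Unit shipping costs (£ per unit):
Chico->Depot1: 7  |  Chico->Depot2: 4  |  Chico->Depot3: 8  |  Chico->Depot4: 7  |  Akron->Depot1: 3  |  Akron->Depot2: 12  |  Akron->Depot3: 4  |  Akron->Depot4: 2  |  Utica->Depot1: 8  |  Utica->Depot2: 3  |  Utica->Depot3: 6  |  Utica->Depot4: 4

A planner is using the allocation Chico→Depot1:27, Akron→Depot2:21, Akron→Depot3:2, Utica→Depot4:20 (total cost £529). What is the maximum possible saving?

252

Current plan cost = 27·7 + 21·12 + 2·4 + 20·4 = £529.
Optimal plan:
  Chico to Depot1: 4 kL
  Chico to Depot2: 21 kL
  Chico to Depot3: 2 kL
  Akron to Depot1: 23 kL
  Utica to Depot4: 20 kL
Optimal cost = £277.
Saving = 529 − 277 = £252.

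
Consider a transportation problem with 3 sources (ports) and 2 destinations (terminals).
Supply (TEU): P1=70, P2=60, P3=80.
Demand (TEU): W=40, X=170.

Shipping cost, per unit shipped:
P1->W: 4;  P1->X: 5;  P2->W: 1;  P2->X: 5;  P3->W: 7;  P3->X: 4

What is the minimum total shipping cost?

810

One minimum-cost allocation:
  P1→X: 70 × 5 = 350
  P2→W: 40 × 1 = 40
  P2→X: 20 × 5 = 100
  P3→X: 80 × 4 = 320
Total = 350 + 40 + 100 + 320 = 810.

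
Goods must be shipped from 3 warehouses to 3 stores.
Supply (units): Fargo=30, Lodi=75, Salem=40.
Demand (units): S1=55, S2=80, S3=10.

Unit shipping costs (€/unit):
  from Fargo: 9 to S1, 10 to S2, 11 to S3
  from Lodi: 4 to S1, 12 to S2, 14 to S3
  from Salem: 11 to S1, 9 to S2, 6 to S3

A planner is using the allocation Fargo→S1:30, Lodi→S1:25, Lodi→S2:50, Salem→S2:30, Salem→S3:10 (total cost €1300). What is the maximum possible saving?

210

Current plan cost = 30·9 + 25·4 + 50·12 + 30·9 + 10·6 = €1300.
Optimal plan:
  Fargo to S2: 30 × €10 = €300
  Lodi to S1: 55 × €4 = €220
  Lodi to S2: 20 × €12 = €240
  Salem to S2: 30 × €9 = €270
  Salem to S3: 10 × €6 = €60
Optimal cost = €1090.
Saving = 1300 − 1090 = €210.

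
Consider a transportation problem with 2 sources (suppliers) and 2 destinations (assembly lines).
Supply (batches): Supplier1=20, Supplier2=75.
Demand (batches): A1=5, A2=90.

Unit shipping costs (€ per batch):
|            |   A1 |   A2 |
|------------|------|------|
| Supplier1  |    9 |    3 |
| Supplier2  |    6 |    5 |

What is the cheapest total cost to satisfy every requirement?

440

An optimal shipping plan:
  Supplier1->A2: 20 batches
  Supplier2->A1: 5 batches
  Supplier2->A2: 70 batches
Total cost = €440.
(Supply check: Supplier1 ships 20; Supplier2 ships 75.)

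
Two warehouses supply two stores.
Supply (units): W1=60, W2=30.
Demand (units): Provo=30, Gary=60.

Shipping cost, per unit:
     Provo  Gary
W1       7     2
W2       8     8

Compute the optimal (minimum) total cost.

360

One minimum-cost allocation:
  W1–Gary: 60 units
  W2–Provo: 30 units
Total cost = 360.
(Supply check: W1 ships 60; W2 ships 30.)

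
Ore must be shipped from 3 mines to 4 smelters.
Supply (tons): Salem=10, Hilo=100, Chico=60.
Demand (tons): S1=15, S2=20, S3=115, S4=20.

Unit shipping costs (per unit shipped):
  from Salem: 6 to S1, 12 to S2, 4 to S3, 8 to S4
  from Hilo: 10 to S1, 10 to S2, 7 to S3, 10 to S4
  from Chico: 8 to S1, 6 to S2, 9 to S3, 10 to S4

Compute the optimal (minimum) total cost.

1225

An optimal shipping plan:
  Salem–S3: 10 × 4 = 40
  Hilo–S3: 100 × 7 = 700
  Chico–S1: 15 × 8 = 120
  Chico–S2: 20 × 6 = 120
  Chico–S3: 5 × 9 = 45
  Chico–S4: 20 × 10 = 200
Total = 40 + 700 + 120 + 120 + 45 + 200 = 1225.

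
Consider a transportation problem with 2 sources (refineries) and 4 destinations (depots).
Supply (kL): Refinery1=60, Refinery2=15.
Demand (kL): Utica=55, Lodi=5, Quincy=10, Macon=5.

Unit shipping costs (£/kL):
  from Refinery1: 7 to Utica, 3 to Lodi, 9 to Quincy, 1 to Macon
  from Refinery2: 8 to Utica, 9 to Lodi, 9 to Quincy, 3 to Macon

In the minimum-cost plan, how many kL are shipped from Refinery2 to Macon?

Solving gives:
  Refinery1→Utica: 50 × £7 = £350
  Refinery1→Lodi: 5 × £3 = £15
  Refinery1→Macon: 5 × £1 = £5
  Refinery2→Utica: 5 × £8 = £40
  Refinery2→Quincy: 10 × £9 = £90
Total cost = £500.
The route Refinery2→Macon is not used.

0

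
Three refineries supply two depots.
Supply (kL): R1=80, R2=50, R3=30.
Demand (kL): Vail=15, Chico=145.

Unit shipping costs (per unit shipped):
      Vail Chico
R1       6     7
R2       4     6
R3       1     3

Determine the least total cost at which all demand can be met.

An optimal shipping plan:
  R1–Chico: 80 kL
  R2–Vail: 15 kL
  R2–Chico: 35 kL
  R3–Chico: 30 kL
Total cost = 920.

920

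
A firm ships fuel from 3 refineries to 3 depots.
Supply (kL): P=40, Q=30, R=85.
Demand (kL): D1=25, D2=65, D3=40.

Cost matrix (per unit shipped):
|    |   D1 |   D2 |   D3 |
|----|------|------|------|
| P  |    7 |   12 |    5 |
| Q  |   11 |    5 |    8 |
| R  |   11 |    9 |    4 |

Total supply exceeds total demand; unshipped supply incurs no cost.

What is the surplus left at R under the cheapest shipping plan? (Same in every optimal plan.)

An optimal plan:
  P to D1: 25 × 7 = 175
  Q to D2: 30 × 5 = 150
  R to D2: 35 × 9 = 315
  R to D3: 40 × 4 = 160
Total cost = 800.
R ships 75 of its 85, leaving 10.

10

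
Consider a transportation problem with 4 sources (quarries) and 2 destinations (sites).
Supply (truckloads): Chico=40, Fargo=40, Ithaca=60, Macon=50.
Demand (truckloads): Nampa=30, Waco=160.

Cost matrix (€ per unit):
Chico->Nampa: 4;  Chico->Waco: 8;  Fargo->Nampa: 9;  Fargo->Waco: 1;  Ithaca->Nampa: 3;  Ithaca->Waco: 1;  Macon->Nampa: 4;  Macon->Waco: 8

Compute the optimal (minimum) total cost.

A cheapest plan:
  Chico–Nampa: 30 × €4 = €120
  Chico–Waco: 10 × €8 = €80
  Fargo–Waco: 40 × €1 = €40
  Ithaca–Waco: 60 × €1 = €60
  Macon–Waco: 50 × €8 = €400
Total = 120 + 80 + 40 + 60 + 400 = €700.

700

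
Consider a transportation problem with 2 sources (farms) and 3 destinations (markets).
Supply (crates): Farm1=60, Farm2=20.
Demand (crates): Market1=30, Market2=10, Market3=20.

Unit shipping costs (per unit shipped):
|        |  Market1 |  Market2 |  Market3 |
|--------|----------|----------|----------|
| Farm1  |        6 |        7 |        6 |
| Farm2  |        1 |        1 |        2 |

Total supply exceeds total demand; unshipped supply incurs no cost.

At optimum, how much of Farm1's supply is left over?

An optimal plan:
  Farm1 to Market1: 20 × 6 = 120
  Farm1 to Market3: 20 × 6 = 120
  Farm2 to Market1: 10 × 1 = 10
  Farm2 to Market2: 10 × 1 = 10
Total cost = 260.
Farm1 ships 40 of its 60, leaving 20.

20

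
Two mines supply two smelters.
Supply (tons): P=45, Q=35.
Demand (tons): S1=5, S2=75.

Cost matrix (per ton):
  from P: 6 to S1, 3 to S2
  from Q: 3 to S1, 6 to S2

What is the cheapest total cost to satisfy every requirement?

330

A cheapest plan:
  P to S2: 45 tons
  Q to S1: 5 tons
  Q to S2: 30 tons
Total cost = 330.
(Supply check: P ships 45; Q ships 35.)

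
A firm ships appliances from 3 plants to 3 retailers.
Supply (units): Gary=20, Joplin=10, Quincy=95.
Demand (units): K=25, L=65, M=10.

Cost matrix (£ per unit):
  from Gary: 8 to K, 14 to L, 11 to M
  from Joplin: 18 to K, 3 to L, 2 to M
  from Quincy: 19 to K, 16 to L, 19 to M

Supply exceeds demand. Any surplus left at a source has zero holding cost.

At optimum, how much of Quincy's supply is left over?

25

Minimum-cost shipments:
  Gary–K: 20 units
  Joplin–M: 10 units
  Quincy–K: 5 units
  Quincy–L: 65 units
Total cost = £1315.
Quincy ships 70 of its 95, leaving 25.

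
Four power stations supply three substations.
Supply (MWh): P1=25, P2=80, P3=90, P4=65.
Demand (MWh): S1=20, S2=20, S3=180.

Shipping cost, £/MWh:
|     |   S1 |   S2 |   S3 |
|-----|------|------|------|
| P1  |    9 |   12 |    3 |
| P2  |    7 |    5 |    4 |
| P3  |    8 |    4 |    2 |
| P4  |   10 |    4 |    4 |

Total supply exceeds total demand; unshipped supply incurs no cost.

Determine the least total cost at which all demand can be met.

735

An optimal shipping plan:
  P1→S3: 25 × £3 = £75
  P2→S1: 20 × £7 = £140
  P2→S3: 20 × £4 = £80
  P3→S3: 90 × £2 = £180
  P4→S2: 20 × £4 = £80
  P4→S3: 45 × £4 = £180
Total = 75 + 140 + 80 + 180 + 80 + 180 = £735.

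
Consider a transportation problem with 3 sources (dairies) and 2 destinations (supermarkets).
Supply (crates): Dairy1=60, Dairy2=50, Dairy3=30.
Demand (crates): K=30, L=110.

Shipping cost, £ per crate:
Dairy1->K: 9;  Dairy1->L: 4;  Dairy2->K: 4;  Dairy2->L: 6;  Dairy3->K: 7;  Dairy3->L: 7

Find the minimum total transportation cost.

One minimum-cost allocation:
  Dairy1 to L: 60 crates
  Dairy2 to K: 30 crates
  Dairy2 to L: 20 crates
  Dairy3 to L: 30 crates
Total cost = £690.

690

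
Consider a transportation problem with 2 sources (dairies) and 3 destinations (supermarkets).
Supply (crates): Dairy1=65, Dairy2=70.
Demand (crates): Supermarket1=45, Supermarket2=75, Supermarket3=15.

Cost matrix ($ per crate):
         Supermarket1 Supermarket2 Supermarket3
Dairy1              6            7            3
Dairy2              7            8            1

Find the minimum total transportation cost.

Optimal allocation:
  Dairy1→Supermarket1: 45 crates
  Dairy1→Supermarket2: 20 crates
  Dairy2→Supermarket2: 55 crates
  Dairy2→Supermarket3: 15 crates
Total cost = $865.

865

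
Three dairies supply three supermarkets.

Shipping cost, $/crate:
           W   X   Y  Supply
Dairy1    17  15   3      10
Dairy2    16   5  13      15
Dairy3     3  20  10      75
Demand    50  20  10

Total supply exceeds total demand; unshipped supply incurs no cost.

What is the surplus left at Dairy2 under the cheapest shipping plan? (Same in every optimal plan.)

0

Minimum-cost shipments:
  Dairy1–Y: 10 crates
  Dairy2–X: 15 crates
  Dairy3–W: 50 crates
  Dairy3–X: 5 crates
Total cost = $355.
Dairy2 ships 15 of its 15, leaving 0.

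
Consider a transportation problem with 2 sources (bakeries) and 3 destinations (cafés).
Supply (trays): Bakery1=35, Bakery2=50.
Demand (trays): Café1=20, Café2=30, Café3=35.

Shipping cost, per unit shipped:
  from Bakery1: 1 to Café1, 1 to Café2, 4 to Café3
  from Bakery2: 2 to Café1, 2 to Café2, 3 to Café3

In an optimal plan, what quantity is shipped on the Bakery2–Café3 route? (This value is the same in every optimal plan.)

35

The minimum-cost plan:
  Bakery1->Café1: 20 × 1 = 20
  Bakery1->Café2: 15 × 1 = 15
  Bakery2->Café2: 15 × 2 = 30
  Bakery2->Café3: 35 × 3 = 105
Total cost = 170.
So Bakery2→Café3 carries 35 trays.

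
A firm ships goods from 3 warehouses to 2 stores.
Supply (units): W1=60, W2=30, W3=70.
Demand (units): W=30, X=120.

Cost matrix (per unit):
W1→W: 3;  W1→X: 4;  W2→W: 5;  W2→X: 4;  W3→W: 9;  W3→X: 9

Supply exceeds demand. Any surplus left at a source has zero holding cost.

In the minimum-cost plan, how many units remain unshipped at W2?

Minimum-cost shipments:
  W1 to W: 30 × 3 = 90
  W1 to X: 30 × 4 = 120
  W2 to X: 30 × 4 = 120
  W3 to X: 60 × 9 = 540
Total cost = 870.
W2 ships 30 of its 30, leaving 0.

0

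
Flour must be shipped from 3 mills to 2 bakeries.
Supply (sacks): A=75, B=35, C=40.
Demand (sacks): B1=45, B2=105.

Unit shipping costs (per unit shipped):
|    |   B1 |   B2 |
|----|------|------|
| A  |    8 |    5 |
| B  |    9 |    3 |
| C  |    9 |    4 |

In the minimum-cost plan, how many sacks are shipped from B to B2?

The minimum-cost plan:
  A to B1: 45 × 8 = 360
  A to B2: 30 × 5 = 150
  B to B2: 35 × 3 = 105
  C to B2: 40 × 4 = 160
Total cost = 775.
So B→B2 carries 35 sacks.

35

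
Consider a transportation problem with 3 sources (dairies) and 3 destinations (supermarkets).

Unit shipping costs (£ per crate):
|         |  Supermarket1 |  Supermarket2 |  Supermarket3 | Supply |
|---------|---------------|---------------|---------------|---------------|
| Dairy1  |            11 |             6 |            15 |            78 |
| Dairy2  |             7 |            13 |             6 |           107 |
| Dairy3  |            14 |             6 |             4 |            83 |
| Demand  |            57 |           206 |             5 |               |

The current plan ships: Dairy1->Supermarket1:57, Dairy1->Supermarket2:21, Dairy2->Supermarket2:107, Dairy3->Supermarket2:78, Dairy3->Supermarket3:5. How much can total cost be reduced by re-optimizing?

652

Current plan cost = 57·11 + 21·6 + 107·13 + 78·6 + 5·4 = £2632.
Optimal plan:
  Dairy1→Supermarket2: 78 × £6 = £468
  Dairy2→Supermarket1: 57 × £7 = £399
  Dairy2→Supermarket2: 45 × £13 = £585
  Dairy2→Supermarket3: 5 × £6 = £30
  Dairy3→Supermarket2: 83 × £6 = £498
Optimal cost = £1980.
Saving = 2632 − 1980 = £652.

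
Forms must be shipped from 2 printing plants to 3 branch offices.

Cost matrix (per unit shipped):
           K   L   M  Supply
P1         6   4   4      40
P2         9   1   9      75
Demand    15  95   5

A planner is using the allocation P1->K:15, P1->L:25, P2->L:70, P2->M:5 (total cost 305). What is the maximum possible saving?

Current plan cost = 15·6 + 25·4 + 70·1 + 5·9 = 305.
Optimal plan:
  P1 to K: 15 × 6 = 90
  P1 to L: 20 × 4 = 80
  P1 to M: 5 × 4 = 20
  P2 to L: 75 × 1 = 75
Optimal cost = 265.
Saving = 305 − 265 = 40.

40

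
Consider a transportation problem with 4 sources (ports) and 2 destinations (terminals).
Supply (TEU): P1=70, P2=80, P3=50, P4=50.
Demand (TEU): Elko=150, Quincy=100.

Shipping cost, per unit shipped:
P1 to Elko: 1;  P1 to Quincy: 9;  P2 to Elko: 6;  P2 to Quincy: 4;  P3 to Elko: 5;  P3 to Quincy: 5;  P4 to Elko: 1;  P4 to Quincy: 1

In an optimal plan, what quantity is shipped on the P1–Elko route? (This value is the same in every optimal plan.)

The minimum-cost plan:
  P1→Elko: 70 × 1 = 70
  P2→Quincy: 80 × 4 = 320
  P3→Elko: 50 × 5 = 250
  P4→Elko: 30 × 1 = 30
  P4→Quincy: 20 × 1 = 20
Total cost = 690.
So P1→Elko carries 70 TEU.

70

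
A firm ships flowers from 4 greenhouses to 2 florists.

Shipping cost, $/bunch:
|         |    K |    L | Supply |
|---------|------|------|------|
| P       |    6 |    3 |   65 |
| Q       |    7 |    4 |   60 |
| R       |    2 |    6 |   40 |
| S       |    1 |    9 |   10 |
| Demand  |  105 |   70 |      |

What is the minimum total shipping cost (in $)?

690

Optimal allocation:
  P–K: 55 × $6 = $330
  P–L: 10 × $3 = $30
  Q–L: 60 × $4 = $240
  R–K: 40 × $2 = $80
  S–K: 10 × $1 = $10
Total = 330 + 30 + 240 + 80 + 10 = $690.
(Supply check: P ships 65; Q ships 60; R ships 40; S ships 10.)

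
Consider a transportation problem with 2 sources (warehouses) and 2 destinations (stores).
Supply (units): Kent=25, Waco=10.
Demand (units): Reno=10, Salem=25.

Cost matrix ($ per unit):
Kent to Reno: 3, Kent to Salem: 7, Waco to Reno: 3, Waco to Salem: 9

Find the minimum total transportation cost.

205

One minimum-cost allocation:
  Kent to Salem: 25 × $7 = $175
  Waco to Reno: 10 × $3 = $30
Total = 175 + 30 = $205.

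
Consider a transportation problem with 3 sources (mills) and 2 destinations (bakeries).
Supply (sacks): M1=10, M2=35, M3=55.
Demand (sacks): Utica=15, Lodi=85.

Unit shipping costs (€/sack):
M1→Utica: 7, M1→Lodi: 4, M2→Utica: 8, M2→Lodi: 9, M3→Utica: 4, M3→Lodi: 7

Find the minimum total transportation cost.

One minimum-cost allocation:
  M1–Lodi: 10 × €4 = €40
  M2–Lodi: 35 × €9 = €315
  M3–Utica: 15 × €4 = €60
  M3–Lodi: 40 × €7 = €280
Total = 40 + 315 + 60 + 280 = €695.

695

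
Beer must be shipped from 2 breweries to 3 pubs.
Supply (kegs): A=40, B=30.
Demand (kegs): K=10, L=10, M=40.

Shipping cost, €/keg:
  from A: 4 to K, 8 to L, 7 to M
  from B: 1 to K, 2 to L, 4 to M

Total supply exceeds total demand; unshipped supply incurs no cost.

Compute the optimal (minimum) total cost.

280

Optimal allocation:
  A to K: 10 × €4 = €40
  A to M: 20 × €7 = €140
  B to L: 10 × €2 = €20
  B to M: 20 × €4 = €80
Total = 40 + 140 + 20 + 80 = €280.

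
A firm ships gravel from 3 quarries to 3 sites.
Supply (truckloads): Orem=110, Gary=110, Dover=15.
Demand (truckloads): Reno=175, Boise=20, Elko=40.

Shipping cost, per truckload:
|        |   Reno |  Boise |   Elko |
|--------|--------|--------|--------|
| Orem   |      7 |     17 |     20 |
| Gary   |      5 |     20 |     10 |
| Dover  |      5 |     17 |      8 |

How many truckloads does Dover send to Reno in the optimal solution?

0

The minimum-cost plan:
  Orem→Reno: 90 × 7 = 630
  Orem→Boise: 20 × 17 = 340
  Gary→Reno: 85 × 5 = 425
  Gary→Elko: 25 × 10 = 250
  Dover→Elko: 15 × 8 = 120
Total cost = 1765.
The route Dover→Reno is not used.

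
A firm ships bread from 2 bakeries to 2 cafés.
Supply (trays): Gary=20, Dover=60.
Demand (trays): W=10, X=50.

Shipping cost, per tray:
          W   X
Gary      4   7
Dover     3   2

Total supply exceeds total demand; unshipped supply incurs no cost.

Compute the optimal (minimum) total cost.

130

Optimal allocation:
  Dover–W: 10 × 3 = 30
  Dover–X: 50 × 2 = 100
Total = 30 + 100 = 130.
(Supply check: Gary ships 0; Dover ships 60.)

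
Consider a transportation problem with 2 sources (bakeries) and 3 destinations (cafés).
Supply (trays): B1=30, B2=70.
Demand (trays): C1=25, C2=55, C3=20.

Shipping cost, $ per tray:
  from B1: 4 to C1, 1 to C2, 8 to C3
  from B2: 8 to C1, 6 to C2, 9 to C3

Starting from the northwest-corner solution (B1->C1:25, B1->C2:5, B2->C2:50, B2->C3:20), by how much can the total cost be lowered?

Current plan cost = 25·4 + 5·1 + 50·6 + 20·9 = $585.
Optimal plan:
  B1 to C2: 30 × $1 = $30
  B2 to C1: 25 × $8 = $200
  B2 to C2: 25 × $6 = $150
  B2 to C3: 20 × $9 = $180
Optimal cost = $560.
Saving = 585 − 560 = $25.

25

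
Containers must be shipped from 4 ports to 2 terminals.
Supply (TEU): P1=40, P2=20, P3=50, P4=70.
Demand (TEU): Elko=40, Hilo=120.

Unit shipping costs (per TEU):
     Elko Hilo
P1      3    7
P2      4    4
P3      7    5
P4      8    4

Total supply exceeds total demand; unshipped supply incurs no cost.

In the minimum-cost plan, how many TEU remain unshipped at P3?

20

An optimal plan:
  P1 to Elko: 40 × 3 = 120
  P2 to Hilo: 20 × 4 = 80
  P3 to Hilo: 30 × 5 = 150
  P4 to Hilo: 70 × 4 = 280
Total cost = 630.
P3 ships 30 of its 50, leaving 20.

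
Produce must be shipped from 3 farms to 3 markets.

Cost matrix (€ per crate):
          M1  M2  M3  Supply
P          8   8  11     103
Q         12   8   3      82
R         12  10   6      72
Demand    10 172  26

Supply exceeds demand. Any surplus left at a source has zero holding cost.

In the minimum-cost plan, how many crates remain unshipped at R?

Minimum-cost shipments:
  P→M1: 10 × €8 = €80
  P→M2: 93 × €8 = €744
  Q→M2: 56 × €8 = €448
  Q→M3: 26 × €3 = €78
  R→M2: 23 × €10 = €230
Total cost = €1580.
R ships 23 of its 72, leaving 49.

49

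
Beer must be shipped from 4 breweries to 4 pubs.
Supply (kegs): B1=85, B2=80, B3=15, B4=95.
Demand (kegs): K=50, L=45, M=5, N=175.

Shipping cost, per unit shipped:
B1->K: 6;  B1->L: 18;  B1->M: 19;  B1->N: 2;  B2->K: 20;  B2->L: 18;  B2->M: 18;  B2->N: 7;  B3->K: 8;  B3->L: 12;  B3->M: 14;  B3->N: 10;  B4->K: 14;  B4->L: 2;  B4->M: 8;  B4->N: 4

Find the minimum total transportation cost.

Optimal allocation:
  B1–K: 35 × 6 = 210
  B1–N: 50 × 2 = 100
  B2–N: 80 × 7 = 560
  B3–K: 15 × 8 = 120
  B4–L: 45 × 2 = 90
  B4–M: 5 × 8 = 40
  B4–N: 45 × 4 = 180
Total = 210 + 100 + 560 + 120 + 90 + 40 + 180 = 1300.

1300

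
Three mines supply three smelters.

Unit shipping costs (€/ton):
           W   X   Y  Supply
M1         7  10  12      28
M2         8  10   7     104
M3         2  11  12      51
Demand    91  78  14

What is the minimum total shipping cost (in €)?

1272

Optimal allocation:
  M1–W: 28 × €7 = €196
  M2–W: 12 × €8 = €96
  M2–X: 78 × €10 = €780
  M2–Y: 14 × €7 = €98
  M3–W: 51 × €2 = €102
Total = 196 + 96 + 780 + 98 + 102 = €1272.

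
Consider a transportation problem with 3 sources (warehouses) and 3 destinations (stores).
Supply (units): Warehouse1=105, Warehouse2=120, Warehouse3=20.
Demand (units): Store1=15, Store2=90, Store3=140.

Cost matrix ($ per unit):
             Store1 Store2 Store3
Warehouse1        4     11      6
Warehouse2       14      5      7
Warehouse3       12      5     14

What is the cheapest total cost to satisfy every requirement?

One minimum-cost allocation:
  Warehouse1–Store1: 15 × $4 = $60
  Warehouse1–Store3: 90 × $6 = $540
  Warehouse2–Store2: 70 × $5 = $350
  Warehouse2–Store3: 50 × $7 = $350
  Warehouse3–Store2: 20 × $5 = $100
Total = 60 + 540 + 350 + 350 + 100 = $1400.

1400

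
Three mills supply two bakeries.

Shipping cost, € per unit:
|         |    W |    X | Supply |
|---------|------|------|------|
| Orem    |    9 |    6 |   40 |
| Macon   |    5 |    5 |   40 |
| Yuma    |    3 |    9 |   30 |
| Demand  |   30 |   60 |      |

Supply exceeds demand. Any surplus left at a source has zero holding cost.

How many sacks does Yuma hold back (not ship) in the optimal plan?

0

Minimum-cost shipments:
  Orem to X: 20 × €6 = €120
  Macon to X: 40 × €5 = €200
  Yuma to W: 30 × €3 = €90
Total cost = €410.
Yuma ships 30 of its 30, leaving 0.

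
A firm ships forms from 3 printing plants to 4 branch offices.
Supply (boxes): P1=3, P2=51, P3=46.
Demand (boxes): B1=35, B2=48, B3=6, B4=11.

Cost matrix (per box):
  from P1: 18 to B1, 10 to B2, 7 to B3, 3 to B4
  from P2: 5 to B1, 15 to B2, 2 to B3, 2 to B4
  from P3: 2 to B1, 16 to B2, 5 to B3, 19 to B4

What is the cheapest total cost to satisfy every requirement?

820

Optimal allocation:
  P1→B2: 3 × 10 = 30
  P2→B2: 34 × 15 = 510
  P2→B3: 6 × 2 = 12
  P2→B4: 11 × 2 = 22
  P3→B1: 35 × 2 = 70
  P3→B2: 11 × 16 = 176
Total = 30 + 510 + 12 + 22 + 70 + 176 = 820.
(Supply check: P1 ships 3; P2 ships 51; P3 ships 46.)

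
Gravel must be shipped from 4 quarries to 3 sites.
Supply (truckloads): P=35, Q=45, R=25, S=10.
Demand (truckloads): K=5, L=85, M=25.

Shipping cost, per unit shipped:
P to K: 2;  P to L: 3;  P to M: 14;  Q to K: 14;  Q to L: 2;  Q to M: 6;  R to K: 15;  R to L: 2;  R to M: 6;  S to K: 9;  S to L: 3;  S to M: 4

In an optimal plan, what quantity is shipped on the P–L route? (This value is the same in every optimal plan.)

Optimal shipments:
  P→K: 5 × 2 = 10
  P→L: 30 × 3 = 90
  Q→L: 30 × 2 = 60
  Q→M: 15 × 6 = 90
  R→L: 25 × 2 = 50
  S→M: 10 × 4 = 40
Total cost = 340.
So P→L carries 30 truckloads.

30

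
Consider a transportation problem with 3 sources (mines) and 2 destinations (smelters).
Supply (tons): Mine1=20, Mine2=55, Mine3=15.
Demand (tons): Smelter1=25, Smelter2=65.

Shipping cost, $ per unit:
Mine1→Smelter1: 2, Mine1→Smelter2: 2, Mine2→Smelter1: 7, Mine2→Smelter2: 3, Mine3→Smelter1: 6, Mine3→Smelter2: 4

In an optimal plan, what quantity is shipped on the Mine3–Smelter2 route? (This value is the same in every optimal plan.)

Solving gives:
  Mine1 to Smelter1: 20 × $2 = $40
  Mine2 to Smelter2: 55 × $3 = $165
  Mine3 to Smelter1: 5 × $6 = $30
  Mine3 to Smelter2: 10 × $4 = $40
Total cost = $275.
So Mine3→Smelter2 carries 10 tons.

10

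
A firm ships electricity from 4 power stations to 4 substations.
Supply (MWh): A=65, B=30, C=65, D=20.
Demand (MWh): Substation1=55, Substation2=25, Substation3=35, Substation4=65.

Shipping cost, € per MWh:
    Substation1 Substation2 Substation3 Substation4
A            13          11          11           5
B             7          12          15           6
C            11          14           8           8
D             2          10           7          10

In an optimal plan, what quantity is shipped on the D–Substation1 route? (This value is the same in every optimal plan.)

Solving gives:
  A–Substation4: 65 × €5 = €325
  B–Substation1: 30 × €7 = €210
  C–Substation1: 5 × €11 = €55
  C–Substation2: 25 × €14 = €350
  C–Substation3: 35 × €8 = €280
  D–Substation1: 20 × €2 = €40
Total cost = €1260.
So D→Substation1 carries 20 MWh.

20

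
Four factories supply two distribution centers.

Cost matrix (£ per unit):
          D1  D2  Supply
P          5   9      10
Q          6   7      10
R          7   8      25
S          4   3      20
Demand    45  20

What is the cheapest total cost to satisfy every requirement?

A cheapest plan:
  P->D1: 10 × £5 = £50
  Q->D1: 10 × £6 = £60
  R->D1: 25 × £7 = £175
  S->D2: 20 × £3 = £60
Total = 50 + 60 + 175 + 60 = £345.

345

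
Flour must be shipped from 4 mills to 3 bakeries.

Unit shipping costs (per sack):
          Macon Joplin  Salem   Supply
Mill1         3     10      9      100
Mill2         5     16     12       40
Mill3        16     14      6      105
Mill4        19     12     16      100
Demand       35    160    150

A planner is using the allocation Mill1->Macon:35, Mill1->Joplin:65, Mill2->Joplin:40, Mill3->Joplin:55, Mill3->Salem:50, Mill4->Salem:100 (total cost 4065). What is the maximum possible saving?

Current plan cost = 35·3 + 65·10 + 40·16 + 55·14 + 50·6 + 100·16 = 4065.
Optimal plan:
  Mill1–Joplin: 60 × 10 = 600
  Mill1–Salem: 40 × 9 = 360
  Mill2–Macon: 35 × 5 = 175
  Mill2–Salem: 5 × 12 = 60
  Mill3–Salem: 105 × 6 = 630
  Mill4–Joplin: 100 × 12 = 1200
Optimal cost = 3025.
Saving = 4065 − 3025 = 1040.

1040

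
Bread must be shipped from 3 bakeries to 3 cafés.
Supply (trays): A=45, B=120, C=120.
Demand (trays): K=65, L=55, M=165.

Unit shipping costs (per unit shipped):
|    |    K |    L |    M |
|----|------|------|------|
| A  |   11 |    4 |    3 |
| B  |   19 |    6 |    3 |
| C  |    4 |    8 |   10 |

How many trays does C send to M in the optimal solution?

Optimal shipments:
  A to M: 45 trays
  B to M: 120 trays
  C to K: 65 trays
  C to L: 55 trays
Total cost = 1195.
The route C→M is not used.

0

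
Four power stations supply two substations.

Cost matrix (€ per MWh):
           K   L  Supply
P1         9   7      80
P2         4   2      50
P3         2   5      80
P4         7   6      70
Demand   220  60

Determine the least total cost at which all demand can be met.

An optimal shipping plan:
  P1–K: 20 × €9 = €180
  P1–L: 60 × €7 = €420
  P2–K: 50 × €4 = €200
  P3–K: 80 × €2 = €160
  P4–K: 70 × €7 = €490
Total = 180 + 420 + 200 + 160 + 490 = €1450.

1450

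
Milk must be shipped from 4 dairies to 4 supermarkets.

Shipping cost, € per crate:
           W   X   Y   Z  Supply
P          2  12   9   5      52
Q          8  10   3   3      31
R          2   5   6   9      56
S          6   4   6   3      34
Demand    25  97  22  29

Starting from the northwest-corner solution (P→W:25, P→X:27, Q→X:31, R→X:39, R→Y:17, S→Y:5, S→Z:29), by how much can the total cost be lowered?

Current plan cost = 25·2 + 27·12 + 31·10 + 39·5 + 17·6 + 5·6 + 29·3 = €1098.
Optimal plan:
  P->W: 25 × €2 = €50
  P->X: 7 × €12 = €84
  P->Z: 20 × €5 = €100
  Q->Y: 22 × €3 = €66
  Q->Z: 9 × €3 = €27
  R->X: 56 × €5 = €280
  S->X: 34 × €4 = €136
Optimal cost = €743.
Saving = 1098 − 743 = €355.

355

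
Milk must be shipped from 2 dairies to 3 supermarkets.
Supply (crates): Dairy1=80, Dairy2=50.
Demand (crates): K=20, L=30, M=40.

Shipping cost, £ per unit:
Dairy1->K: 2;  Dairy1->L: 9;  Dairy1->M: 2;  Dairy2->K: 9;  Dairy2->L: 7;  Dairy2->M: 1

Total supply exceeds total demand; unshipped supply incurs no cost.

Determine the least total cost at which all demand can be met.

310

Optimal allocation:
  Dairy1->K: 20 × £2 = £40
  Dairy1->M: 20 × £2 = £40
  Dairy2->L: 30 × £7 = £210
  Dairy2->M: 20 × £1 = £20
Total = 40 + 40 + 210 + 20 = £310.
(Supply check: Dairy1 ships 40; Dairy2 ships 50.)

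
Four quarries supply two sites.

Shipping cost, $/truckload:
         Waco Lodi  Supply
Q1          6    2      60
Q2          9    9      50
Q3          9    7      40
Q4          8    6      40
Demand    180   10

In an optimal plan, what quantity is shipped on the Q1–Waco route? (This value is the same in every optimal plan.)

Optimal shipments:
  Q1 to Waco: 50 × $6 = $300
  Q1 to Lodi: 10 × $2 = $20
  Q2 to Waco: 50 × $9 = $450
  Q3 to Waco: 40 × $9 = $360
  Q4 to Waco: 40 × $8 = $320
Total cost = $1450.
So Q1→Waco carries 50 truckloads.

50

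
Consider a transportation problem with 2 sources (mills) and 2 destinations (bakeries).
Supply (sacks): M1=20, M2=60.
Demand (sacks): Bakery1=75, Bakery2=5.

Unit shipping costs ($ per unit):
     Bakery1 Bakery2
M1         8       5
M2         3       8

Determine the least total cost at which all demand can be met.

An optimal shipping plan:
  M1->Bakery1: 15 × $8 = $120
  M1->Bakery2: 5 × $5 = $25
  M2->Bakery1: 60 × $3 = $180
Total = 120 + 25 + 180 = $325.

325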